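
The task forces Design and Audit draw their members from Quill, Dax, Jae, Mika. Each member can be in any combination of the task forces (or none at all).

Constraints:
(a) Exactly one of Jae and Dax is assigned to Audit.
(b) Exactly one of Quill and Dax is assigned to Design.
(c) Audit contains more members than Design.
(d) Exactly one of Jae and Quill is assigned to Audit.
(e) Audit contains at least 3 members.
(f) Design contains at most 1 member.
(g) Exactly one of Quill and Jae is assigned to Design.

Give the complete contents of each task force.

Design = {Quill}; Audit = {Dax, Mika, Quill}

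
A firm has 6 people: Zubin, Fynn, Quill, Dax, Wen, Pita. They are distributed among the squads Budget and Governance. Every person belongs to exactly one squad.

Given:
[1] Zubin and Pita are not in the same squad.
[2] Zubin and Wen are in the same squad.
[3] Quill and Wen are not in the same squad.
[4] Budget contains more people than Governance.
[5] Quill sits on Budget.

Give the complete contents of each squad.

Budget = {Dax, Fynn, Pita, Quill}; Governance = {Wen, Zubin}

From (5): Quill ∈ Budget.
(3): Wen ∉ Budget.
Only one squad left: Wen ∈ Governance.
(2): Zubin matches Wen: Zubin ∉ Budget.
(2): Zubin matches Wen: Zubin ∈ Governance.
(1): Pita ∉ Governance.
Only one squad left: Pita ∈ Budget.
Suppose Fynn ∉ Budget: no assignment then satisfies all the clues, so Fynn ∈ Budget.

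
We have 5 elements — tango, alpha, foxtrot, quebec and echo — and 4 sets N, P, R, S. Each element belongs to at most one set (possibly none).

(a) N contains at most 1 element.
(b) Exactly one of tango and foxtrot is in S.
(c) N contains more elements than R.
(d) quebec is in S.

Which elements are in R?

From (d): quebec ∈ S.
Suppose tango ∈ R: no assignment then satisfies all the clues, so tango ∉ R.

R = {}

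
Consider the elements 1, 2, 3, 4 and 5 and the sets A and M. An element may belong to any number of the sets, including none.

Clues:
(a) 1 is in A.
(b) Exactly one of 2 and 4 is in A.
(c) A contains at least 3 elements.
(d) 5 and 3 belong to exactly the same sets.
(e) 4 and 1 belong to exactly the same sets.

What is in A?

A = {1, 3, 4, 5}

From (a): 1 ∈ A.
(e): 4 matches 1: 4 ∈ A.
(b) (exactly one): 2 ∉ A.
Suppose 3 ∉ A: no assignment then satisfies all the clues, so 3 ∈ A.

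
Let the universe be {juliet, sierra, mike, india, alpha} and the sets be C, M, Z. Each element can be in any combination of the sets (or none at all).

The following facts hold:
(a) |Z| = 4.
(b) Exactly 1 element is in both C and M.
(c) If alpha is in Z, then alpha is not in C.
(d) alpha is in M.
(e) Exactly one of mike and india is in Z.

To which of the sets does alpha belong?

alpha: M, Z

From (d): alpha ∈ M.
Suppose alpha ∈ C: no assignment then satisfies all the clues, so alpha ∉ C.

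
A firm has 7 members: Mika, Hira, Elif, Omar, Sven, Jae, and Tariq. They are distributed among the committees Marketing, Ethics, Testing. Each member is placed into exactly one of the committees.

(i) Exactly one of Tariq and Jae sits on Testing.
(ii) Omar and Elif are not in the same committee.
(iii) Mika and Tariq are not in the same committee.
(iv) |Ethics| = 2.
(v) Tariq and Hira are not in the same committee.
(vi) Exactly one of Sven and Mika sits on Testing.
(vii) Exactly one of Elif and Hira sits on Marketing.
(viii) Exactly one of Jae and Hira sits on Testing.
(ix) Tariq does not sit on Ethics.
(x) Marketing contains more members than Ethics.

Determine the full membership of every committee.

Marketing = {Elif, Sven, Tariq}; Ethics = {Hira, Omar}; Testing = {Jae, Mika}

From (ix): Tariq ∉ Ethics.
Suppose Mika ∈ Marketing: no assignment then satisfies all the clues, so Mika ∉ Marketing.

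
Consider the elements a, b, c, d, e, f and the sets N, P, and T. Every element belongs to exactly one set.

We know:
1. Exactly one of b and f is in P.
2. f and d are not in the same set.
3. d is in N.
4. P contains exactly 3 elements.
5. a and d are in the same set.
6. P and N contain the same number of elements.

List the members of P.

From (3): d ∈ N.
(2): f ∉ N.
(5): a matches d: a ∈ N.
Suppose b ∈ P: no assignment then satisfies all the clues, so b ∉ P.

P = {c, e, f}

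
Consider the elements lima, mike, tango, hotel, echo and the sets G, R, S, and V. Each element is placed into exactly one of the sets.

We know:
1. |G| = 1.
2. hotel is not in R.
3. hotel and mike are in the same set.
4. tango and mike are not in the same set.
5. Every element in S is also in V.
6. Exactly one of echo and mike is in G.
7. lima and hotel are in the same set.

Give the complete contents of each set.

G = {echo}; R = {tango}; S = {}; V = {hotel, lima, mike}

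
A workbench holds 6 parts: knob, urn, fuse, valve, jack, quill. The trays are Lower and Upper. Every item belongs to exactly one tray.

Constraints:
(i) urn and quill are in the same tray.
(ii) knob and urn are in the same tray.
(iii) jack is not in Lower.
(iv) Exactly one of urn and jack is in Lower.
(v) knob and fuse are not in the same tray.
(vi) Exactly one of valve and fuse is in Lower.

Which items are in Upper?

From (iii): jack ∉ Lower.
(iv) (exactly one): urn ∈ Lower.
Only one tray left: jack ∈ Upper.
(i): quill matches urn: quill ∈ Lower.
(ii): knob matches urn: knob ∈ Lower.
(v): fuse ∉ Lower.
(vi) (exactly one): valve ∈ Lower.
Only one tray left: fuse ∈ Upper.

Upper = {fuse, jack}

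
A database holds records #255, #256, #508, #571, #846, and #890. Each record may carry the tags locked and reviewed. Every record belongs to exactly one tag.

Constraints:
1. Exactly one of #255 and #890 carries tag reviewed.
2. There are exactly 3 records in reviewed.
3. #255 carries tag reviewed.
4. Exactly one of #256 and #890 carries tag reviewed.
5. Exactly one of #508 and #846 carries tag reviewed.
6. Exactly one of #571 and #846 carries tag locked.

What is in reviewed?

reviewed = {#255, #256, #846}

From (3): #255 ∈ reviewed.
(1) (exactly one): #890 ∉ reviewed.
(4) (exactly one): #256 ∈ reviewed.
Only one tag left: #890 ∈ locked.
Suppose #508 ∈ reviewed: no assignment then satisfies all the clues, so #508 ∉ reviewed.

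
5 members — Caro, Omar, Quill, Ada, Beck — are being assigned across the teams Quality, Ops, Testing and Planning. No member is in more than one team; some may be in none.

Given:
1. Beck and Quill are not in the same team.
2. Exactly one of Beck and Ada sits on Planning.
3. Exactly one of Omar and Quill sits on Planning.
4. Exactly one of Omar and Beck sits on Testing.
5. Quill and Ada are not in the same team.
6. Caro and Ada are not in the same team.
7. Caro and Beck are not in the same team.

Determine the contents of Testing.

Testing = {Beck}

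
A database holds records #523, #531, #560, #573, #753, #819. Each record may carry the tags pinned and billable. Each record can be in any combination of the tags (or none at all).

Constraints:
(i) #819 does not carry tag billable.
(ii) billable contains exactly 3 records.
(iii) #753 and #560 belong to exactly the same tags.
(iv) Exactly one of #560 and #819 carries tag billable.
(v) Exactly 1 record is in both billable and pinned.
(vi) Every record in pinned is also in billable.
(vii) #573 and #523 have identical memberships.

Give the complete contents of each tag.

pinned = {#531}; billable = {#531, #560, #753}

From (i): #819 ∉ billable.
(iv) (exactly one): #560 ∈ billable.
(vi) contrapositive: #819 ∉ pinned.
(iii): #753 matches #560: #753 ∈ billable.
Suppose #523 ∈ pinned: no assignment then satisfies all the clues, so #523 ∉ pinned.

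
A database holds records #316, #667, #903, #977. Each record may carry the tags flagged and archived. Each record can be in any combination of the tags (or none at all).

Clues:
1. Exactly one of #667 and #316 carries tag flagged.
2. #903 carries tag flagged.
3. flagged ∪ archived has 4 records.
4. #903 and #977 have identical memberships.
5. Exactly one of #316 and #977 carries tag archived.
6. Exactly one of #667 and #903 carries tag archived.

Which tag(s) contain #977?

#977: flagged

From (2): #903 ∈ flagged.
(4): #977 matches #903: #977 ∈ flagged.
Suppose #977 ∈ archived: no assignment then satisfies all the clues, so #977 ∉ archived.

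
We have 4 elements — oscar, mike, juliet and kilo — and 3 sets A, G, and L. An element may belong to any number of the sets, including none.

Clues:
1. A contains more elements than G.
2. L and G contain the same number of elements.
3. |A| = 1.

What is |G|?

0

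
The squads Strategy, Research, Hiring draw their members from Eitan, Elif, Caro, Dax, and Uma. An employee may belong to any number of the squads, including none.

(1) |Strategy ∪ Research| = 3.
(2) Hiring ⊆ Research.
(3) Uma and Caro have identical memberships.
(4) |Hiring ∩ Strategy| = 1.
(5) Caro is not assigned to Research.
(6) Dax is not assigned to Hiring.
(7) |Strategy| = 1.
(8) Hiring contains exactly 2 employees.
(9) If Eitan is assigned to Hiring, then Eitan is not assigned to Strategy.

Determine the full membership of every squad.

Strategy = {Elif}; Research = {Dax, Eitan, Elif}; Hiring = {Eitan, Elif}

From (5): Caro ∉ Research.
From (6): Dax ∉ Hiring.
(2) contrapositive: Caro ∉ Hiring.
(3): Uma matches Caro: Uma ∉ Research.
(3): Uma matches Caro: Uma ∉ Hiring.
(8): only 2 candidates remain for Hiring, so all are in.
(9): Eitan ∉ Strategy.
(2) with Eitan ∈ Hiring: Eitan ∈ Research.
(2) with Elif ∈ Hiring: Elif ∈ Research.
Suppose Elif ∉ Strategy: no assignment then satisfies all the clues, so Elif ∈ Strategy.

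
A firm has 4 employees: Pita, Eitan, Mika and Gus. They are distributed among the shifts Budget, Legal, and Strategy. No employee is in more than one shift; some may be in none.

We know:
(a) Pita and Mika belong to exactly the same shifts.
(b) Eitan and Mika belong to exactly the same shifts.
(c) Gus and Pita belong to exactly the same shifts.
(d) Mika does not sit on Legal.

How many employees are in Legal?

0

From (d): Mika ∉ Legal.
(a): Pita matches Mika: Pita ∉ Legal.
(b): Eitan matches Mika: Eitan ∉ Legal.
(c): Gus matches Pita: Gus ∉ Legal.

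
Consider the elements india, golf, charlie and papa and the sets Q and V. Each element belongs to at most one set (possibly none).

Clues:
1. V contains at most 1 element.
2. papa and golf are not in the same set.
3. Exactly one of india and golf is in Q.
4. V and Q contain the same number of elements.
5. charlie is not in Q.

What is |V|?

1

From (5): charlie ∉ Q.
Suppose papa ∈ Q: no assignment then satisfies all the clues, so papa ∉ Q.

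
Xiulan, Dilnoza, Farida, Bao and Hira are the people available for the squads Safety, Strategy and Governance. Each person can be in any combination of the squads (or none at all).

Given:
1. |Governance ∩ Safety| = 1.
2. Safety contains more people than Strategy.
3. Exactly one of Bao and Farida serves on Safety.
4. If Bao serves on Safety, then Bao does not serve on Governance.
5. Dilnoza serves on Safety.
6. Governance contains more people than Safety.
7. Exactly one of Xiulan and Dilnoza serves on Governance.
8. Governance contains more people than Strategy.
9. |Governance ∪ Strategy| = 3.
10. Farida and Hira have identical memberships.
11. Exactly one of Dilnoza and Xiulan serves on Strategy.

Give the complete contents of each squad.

Safety = {Bao, Dilnoza}; Strategy = {Dilnoza}; Governance = {Dilnoza, Farida, Hira}

From (5): Dilnoza ∈ Safety.
Suppose Xiulan ∈ Safety: no assignment then satisfies all the clues, so Xiulan ∉ Safety.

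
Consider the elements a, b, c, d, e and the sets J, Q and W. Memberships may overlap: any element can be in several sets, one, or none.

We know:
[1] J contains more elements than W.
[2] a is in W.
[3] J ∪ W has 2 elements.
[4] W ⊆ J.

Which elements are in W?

W = {a}

From (2): a ∈ W.
(4) with a ∈ W: a ∈ J.
Suppose b ∈ W: no assignment then satisfies all the clues, so b ∉ W.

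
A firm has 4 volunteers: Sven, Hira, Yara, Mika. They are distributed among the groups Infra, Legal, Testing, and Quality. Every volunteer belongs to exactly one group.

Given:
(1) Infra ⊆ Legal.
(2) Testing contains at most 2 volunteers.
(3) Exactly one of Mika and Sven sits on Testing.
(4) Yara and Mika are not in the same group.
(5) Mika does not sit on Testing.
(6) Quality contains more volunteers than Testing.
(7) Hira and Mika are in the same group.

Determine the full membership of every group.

Infra = {}; Legal = {Yara}; Testing = {Sven}; Quality = {Hira, Mika}

From (5): Mika ∉ Testing.
(3) (exactly one): Sven ∈ Testing.
(7): Hira matches Mika: Hira ∉ Testing.
Suppose Hira ∈ Infra: no assignment then satisfies all the clues, so Hira ∉ Infra.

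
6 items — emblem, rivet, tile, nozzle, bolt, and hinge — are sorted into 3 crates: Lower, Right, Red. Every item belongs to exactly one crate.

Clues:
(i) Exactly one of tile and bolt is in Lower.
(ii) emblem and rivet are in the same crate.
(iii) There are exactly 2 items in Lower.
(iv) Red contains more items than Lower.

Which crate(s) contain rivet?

rivet: Red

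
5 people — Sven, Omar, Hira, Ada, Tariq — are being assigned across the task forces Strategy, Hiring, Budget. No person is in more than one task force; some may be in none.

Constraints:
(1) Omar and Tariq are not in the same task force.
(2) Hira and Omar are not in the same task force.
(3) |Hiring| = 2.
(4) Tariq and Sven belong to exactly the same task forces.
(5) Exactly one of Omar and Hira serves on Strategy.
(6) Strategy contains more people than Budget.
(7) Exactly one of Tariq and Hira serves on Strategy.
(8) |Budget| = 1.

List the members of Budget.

Budget = {Omar}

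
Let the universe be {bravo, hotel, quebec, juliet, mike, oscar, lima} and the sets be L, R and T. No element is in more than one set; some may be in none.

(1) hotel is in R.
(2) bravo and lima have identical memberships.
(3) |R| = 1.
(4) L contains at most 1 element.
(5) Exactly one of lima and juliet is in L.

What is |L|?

1

From (1): hotel ∈ R.
(3): R already has 1, so the rest are out.
Suppose bravo ∈ L: no assignment then satisfies all the clues, so bravo ∉ L.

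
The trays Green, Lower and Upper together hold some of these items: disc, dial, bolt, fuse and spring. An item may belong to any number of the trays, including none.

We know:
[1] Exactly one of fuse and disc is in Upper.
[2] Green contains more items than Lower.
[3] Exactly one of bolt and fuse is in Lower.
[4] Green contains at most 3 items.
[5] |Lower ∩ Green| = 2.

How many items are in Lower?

2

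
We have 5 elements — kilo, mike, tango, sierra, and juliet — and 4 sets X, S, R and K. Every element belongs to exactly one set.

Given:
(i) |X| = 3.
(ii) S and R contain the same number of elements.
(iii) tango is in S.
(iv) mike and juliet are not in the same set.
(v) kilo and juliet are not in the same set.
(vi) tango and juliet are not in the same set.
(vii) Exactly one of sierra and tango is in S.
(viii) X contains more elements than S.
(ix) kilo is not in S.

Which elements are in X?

X = {kilo, mike, sierra}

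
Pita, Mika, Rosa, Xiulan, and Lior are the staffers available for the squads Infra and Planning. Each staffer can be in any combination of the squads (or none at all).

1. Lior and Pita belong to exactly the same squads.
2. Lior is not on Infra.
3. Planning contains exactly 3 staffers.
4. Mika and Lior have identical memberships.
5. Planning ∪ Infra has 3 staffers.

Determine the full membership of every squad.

Infra = {}; Planning = {Lior, Mika, Pita}

From (2): Lior ∉ Infra.
(1): Pita matches Lior: Pita ∉ Infra.
(4): Mika matches Lior: Mika ∉ Infra.
Suppose Pita ∉ Planning: no assignment then satisfies all the clues, so Pita ∈ Planning.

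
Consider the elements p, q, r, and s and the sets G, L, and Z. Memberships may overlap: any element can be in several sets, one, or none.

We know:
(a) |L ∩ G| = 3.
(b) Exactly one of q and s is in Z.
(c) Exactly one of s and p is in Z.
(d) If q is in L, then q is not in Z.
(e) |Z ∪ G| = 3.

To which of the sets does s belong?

s: G, L, Z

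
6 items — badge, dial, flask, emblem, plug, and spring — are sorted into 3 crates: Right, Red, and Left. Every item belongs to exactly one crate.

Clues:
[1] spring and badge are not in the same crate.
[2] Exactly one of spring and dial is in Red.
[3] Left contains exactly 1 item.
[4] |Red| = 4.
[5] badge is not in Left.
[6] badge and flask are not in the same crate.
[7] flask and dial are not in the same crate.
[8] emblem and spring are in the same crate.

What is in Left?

Left = {dial}

From (5): badge ∉ Left.
Suppose dial ∉ Left: no assignment then satisfies all the clues, so dial ∈ Left.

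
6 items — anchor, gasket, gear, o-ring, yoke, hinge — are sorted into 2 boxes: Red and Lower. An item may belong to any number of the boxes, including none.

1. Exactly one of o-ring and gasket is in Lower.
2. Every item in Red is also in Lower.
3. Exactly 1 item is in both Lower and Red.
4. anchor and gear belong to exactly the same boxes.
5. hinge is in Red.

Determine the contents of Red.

Red = {hinge}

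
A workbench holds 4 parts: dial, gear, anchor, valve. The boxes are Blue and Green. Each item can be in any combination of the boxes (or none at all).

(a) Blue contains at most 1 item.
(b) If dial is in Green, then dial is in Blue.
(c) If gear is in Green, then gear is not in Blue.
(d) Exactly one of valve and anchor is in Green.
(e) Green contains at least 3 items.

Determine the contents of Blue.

Blue = {dial}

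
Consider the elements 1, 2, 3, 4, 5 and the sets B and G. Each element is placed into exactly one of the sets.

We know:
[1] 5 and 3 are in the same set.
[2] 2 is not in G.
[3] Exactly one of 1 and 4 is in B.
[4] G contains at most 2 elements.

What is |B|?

4

From (2): 2 ∉ G.
Only one set left: 2 ∈ B.
Suppose 3 ∉ B: no assignment then satisfies all the clues, so 3 ∈ B.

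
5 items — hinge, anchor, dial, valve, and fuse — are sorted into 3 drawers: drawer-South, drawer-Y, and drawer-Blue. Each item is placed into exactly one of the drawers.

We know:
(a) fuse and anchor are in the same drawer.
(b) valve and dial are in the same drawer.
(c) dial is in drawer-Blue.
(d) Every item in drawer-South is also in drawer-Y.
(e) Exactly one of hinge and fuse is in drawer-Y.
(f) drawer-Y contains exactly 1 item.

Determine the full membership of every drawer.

drawer-South = {}; drawer-Y = {hinge}; drawer-Blue = {anchor, dial, fuse, valve}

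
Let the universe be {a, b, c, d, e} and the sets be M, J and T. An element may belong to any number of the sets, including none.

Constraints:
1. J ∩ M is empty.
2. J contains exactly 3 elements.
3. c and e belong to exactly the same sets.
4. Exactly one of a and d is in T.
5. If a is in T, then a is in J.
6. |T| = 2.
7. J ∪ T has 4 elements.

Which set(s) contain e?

e: J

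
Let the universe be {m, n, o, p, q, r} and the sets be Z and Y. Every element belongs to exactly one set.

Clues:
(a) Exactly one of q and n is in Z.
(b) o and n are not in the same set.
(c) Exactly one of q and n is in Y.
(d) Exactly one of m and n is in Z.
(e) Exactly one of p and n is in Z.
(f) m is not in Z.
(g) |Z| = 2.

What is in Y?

From (f): m ∉ Z.
(d) (exactly one): n ∈ Z.
(e) (exactly one): p ∉ Z.
Only one set left: m ∈ Y.
Only one set left: p ∈ Y.
(a) (exactly one): q ∉ Z.
(b): o ∉ Z.
(c) (exactly one): q ∈ Y.
(g): only 2 candidates remain for Z, so all are in.
Only one set left: o ∈ Y.

Y = {m, o, p, q}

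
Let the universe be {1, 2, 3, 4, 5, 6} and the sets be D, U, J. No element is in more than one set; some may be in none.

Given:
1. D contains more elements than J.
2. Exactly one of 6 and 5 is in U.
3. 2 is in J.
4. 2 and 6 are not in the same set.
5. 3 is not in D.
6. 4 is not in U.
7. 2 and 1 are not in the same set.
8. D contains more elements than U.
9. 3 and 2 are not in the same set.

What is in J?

J = {2}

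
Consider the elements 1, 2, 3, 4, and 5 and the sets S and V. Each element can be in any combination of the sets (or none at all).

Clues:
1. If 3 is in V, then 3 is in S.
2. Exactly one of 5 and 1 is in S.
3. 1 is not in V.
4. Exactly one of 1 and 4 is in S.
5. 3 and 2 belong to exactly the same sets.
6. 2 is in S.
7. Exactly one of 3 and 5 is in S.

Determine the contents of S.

From (3): 1 ∉ V.
From (6): 2 ∈ S.
(5): 3 matches 2: 3 ∈ S.
(7) (exactly one): 5 ∉ S.
(2) (exactly one): 1 ∈ S.
(4) (exactly one): 4 ∉ S.

S = {1, 2, 3}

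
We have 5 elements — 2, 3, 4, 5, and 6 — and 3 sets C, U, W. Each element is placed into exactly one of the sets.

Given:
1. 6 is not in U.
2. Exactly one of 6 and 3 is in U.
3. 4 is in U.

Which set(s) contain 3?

From (1): 6 ∉ U.
From (3): 4 ∈ U.
(2) (exactly one): 3 ∈ U.

3: U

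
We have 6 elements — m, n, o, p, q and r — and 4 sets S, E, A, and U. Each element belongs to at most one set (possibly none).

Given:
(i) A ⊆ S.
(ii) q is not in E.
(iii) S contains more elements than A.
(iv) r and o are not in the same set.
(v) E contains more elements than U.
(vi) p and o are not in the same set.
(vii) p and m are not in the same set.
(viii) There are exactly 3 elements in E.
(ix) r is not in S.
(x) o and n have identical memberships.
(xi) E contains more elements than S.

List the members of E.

E = {m, n, o}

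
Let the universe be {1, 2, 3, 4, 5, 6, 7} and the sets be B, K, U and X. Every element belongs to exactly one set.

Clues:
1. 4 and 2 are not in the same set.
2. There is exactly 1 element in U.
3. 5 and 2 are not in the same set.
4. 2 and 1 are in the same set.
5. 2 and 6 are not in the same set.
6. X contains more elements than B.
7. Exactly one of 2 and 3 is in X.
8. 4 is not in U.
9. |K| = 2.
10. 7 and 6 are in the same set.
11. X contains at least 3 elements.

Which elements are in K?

K = {1, 2}

From (8): 4 ∉ U.
Suppose 1 ∉ K: no assignment then satisfies all the clues, so 1 ∈ K.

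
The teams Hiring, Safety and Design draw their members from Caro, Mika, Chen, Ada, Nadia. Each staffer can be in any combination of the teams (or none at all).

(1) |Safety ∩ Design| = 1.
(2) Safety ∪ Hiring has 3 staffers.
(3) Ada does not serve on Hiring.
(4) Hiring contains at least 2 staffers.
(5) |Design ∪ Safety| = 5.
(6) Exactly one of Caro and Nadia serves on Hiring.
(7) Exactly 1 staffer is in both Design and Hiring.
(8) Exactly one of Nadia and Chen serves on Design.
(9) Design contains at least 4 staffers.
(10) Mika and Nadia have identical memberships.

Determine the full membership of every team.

Hiring = {Caro, Chen}; Safety = {Ada, Chen}; Design = {Ada, Caro, Mika, Nadia}

From (3): Ada ∉ Hiring.
Suppose Caro ∉ Hiring: no assignment then satisfies all the clues, so Caro ∈ Hiring.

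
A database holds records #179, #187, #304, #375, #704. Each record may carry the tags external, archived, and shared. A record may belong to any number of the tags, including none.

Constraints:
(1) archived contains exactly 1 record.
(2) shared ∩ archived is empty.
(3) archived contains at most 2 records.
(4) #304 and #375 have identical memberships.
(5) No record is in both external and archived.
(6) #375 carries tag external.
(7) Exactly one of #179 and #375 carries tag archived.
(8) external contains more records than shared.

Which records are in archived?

archived = {#179}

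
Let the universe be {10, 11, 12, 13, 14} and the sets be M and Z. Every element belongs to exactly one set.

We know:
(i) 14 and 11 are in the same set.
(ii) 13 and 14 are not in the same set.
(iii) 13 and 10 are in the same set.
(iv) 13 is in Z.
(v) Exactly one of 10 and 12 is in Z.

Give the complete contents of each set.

From (iv): 13 ∈ Z.
(ii): 14 ∉ Z.
(iii): 10 matches 13: 10 ∉ M.
(iii): 10 matches 13: 10 ∈ Z.
(v) (exactly one): 12 ∉ Z.
Only one set left: 12 ∈ M.
Only one set left: 14 ∈ M.
(i): 11 matches 14: 11 ∈ M.

M = {11, 12, 14}; Z = {10, 13}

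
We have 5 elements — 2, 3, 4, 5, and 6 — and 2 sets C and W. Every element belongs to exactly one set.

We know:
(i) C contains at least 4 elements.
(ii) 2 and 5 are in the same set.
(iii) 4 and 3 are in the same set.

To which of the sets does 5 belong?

5: C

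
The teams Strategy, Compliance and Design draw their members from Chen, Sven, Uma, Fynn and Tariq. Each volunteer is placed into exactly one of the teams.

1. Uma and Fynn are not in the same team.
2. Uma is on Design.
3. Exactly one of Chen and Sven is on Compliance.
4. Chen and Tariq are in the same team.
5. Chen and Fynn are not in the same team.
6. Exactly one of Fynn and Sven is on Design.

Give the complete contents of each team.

Strategy = {Fynn}; Compliance = {Chen, Tariq}; Design = {Sven, Uma}

From (2): Uma ∈ Design.
(1): Fynn ∉ Design.
(6) (exactly one): Sven ∈ Design.
(3) (exactly one): Chen ∈ Compliance.
(4): Tariq matches Chen: Tariq ∉ Strategy.
(4): Tariq matches Chen: Tariq ∈ Compliance.
(5): Fynn ∉ Compliance.
Only one team left: Fynn ∈ Strategy.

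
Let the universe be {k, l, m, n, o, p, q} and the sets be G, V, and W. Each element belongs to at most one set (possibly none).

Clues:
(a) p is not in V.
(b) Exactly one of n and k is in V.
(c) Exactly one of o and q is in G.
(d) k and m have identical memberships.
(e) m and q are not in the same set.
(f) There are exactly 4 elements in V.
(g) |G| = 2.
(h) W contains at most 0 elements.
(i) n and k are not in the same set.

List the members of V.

V = {k, l, m, o}

From (a): p ∉ V.
(h): W already has 0, so the rest are out.
Suppose k ∉ V: no assignment then satisfies all the clues, so k ∈ V.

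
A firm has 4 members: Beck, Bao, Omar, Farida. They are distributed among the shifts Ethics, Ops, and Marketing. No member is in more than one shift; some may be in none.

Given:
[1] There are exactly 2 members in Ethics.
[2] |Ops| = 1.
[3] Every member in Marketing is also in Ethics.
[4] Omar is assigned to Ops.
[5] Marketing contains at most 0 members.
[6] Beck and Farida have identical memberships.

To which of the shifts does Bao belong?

Bao: none

From (4): Omar ∈ Ops.
(2): Ops already has 1, so the rest are out.
(5): Marketing already has 0, so the rest are out.
Suppose Bao ∈ Ethics: no assignment then satisfies all the clues, so Bao ∉ Ethics.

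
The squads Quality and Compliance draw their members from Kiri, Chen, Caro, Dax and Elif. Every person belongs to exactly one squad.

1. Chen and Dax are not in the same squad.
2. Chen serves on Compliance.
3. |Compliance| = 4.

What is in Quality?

From (2): Chen ∈ Compliance.
(1): Dax ∉ Compliance.
(3): only 4 candidates remain for Compliance, so all are in.
Only one squad left: Dax ∈ Quality.

Quality = {Dax}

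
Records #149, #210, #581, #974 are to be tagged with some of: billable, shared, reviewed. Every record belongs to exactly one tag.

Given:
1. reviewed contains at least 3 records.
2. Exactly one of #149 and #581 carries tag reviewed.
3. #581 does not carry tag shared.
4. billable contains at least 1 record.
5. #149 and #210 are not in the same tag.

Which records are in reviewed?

From (3): #581 ∉ shared.
Suppose #149 ∈ reviewed: no assignment then satisfies all the clues, so #149 ∉ reviewed.

reviewed = {#210, #581, #974}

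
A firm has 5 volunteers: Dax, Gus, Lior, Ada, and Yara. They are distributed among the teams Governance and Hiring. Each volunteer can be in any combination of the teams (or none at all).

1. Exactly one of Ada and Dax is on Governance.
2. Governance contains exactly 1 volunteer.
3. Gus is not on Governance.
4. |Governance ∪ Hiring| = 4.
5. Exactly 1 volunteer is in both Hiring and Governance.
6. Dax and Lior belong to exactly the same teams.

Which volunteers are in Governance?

From (3): Gus ∉ Governance.
Suppose Dax ∈ Governance: no assignment then satisfies all the clues, so Dax ∉ Governance.

Governance = {Ada}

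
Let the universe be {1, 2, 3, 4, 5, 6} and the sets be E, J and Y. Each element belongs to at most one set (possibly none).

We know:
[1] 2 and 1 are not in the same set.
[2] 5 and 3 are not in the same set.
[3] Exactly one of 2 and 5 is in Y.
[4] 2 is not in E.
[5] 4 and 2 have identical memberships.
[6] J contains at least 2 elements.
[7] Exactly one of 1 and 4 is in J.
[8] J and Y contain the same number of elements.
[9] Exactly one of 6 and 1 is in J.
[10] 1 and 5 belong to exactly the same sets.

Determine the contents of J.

J = {1, 5}

From (4): 2 ∉ E.
(5): 4 matches 2: 4 ∉ E.
Suppose 1 ∉ J: no assignment then satisfies all the clues, so 1 ∈ J.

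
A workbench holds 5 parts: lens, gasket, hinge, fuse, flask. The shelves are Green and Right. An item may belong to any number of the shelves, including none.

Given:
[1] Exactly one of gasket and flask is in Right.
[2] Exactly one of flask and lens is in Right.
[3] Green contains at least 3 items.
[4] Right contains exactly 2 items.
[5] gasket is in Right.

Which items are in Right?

Right = {gasket, lens}

From (5): gasket ∈ Right.
(1) (exactly one): flask ∉ Right.
(2) (exactly one): lens ∈ Right.
(4): Right already has 2, so the rest are out.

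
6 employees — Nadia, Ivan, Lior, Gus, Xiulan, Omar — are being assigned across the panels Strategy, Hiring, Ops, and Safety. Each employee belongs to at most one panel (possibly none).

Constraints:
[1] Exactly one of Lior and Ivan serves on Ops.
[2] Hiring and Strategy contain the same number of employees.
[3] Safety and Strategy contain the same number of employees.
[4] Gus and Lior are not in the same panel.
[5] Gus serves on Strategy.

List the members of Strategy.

From (5): Gus ∈ Strategy.
(4): Lior ∉ Strategy.
Suppose Nadia ∈ Strategy: no assignment then satisfies all the clues, so Nadia ∉ Strategy.

Strategy = {Gus}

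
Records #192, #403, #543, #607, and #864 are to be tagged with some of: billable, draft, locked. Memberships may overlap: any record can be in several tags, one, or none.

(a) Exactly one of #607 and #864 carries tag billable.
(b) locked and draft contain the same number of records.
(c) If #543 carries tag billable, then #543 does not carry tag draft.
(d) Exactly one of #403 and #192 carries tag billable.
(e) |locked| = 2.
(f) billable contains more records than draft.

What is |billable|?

3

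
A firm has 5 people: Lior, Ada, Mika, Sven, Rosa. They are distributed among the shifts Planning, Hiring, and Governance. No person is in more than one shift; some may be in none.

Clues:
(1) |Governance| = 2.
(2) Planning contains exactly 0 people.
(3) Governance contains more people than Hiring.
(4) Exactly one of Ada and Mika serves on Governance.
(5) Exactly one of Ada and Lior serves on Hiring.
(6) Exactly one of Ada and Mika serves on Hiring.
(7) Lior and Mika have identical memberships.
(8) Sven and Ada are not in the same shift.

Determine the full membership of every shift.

Planning = {}; Hiring = {Ada}; Governance = {Lior, Mika}

(2): Planning already has 0, so the rest are out.
Suppose Lior ∈ Hiring: no assignment then satisfies all the clues, so Lior ∉ Hiring.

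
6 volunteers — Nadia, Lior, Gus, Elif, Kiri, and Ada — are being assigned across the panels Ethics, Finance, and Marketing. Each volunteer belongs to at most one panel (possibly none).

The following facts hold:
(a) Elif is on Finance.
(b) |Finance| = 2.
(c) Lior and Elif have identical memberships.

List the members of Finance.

Finance = {Elif, Lior}

From (a): Elif ∈ Finance.
(c): Lior matches Elif: Lior ∉ Ethics.
(c): Lior matches Elif: Lior ∈ Finance.
(b): Finance already has 2, so the rest are out.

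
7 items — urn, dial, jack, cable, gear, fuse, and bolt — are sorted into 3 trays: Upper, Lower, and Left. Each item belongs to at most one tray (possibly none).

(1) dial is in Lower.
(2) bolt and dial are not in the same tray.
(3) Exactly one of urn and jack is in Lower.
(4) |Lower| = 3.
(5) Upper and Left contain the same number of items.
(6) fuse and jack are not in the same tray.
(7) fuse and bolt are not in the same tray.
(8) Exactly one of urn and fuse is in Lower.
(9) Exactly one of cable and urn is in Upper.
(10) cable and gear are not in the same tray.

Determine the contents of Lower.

Lower = {dial, gear, urn}

From (1): dial ∈ Lower.
(2): bolt ∉ Lower.
Suppose urn ∉ Lower: no assignment then satisfies all the clues, so urn ∈ Lower.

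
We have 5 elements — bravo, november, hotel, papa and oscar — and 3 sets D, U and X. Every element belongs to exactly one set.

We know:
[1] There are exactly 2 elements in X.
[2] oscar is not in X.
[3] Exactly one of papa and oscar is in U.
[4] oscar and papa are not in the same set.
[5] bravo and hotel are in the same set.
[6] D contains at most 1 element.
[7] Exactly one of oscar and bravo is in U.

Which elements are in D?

D = {papa}

From (2): oscar ∉ X.
Suppose bravo ∈ D: no assignment then satisfies all the clues, so bravo ∉ D.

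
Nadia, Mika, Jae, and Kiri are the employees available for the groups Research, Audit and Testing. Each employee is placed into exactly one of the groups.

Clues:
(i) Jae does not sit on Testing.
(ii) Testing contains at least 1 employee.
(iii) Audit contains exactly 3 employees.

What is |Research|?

0

From (i): Jae ∉ Testing.
Suppose Nadia ∈ Research: no assignment then satisfies all the clues, so Nadia ∉ Research.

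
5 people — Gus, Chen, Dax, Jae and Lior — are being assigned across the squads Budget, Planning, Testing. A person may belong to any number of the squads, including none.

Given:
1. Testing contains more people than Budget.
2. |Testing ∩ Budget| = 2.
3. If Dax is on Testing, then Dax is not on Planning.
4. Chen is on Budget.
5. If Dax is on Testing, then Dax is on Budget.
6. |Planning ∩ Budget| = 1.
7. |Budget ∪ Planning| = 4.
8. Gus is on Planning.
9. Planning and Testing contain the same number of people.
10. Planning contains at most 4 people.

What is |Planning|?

3

From (4): Chen ∈ Budget.
From (8): Gus ∈ Planning.
Suppose Chen ∉ Testing: no assignment then satisfies all the clues, so Chen ∈ Testing.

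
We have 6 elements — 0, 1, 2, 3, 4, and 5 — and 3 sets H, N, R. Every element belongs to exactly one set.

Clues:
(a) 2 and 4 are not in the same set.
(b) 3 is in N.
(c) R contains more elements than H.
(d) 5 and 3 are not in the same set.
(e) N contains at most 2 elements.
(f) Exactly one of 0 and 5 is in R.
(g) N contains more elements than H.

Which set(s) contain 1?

1: R

From (b): 3 ∈ N.
(d): 5 ∉ N.
Suppose 1 ∈ H: no assignment then satisfies all the clues, so 1 ∉ H.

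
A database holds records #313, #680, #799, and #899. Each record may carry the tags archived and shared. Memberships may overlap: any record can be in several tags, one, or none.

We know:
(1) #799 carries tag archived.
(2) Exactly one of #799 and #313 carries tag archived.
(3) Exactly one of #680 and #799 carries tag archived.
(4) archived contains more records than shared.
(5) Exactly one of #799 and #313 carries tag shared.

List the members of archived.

archived = {#799, #899}

From (1): #799 ∈ archived.
(2) (exactly one): #313 ∉ archived.
(3) (exactly one): #680 ∉ archived.
Suppose #899 ∉ archived: no assignment then satisfies all the clues, so #899 ∈ archived.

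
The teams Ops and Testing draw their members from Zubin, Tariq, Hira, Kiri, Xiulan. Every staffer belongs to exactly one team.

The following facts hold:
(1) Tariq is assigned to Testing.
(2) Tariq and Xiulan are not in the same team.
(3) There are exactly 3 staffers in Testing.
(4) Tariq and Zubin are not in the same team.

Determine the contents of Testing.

From (1): Tariq ∈ Testing.
(2): Xiulan ∉ Testing.
(4): Zubin ∉ Testing.
Only one team left: Zubin ∈ Ops.
Only one team left: Xiulan ∈ Ops.
(3): only 3 candidates remain for Testing, so all are in.

Testing = {Hira, Kiri, Tariq}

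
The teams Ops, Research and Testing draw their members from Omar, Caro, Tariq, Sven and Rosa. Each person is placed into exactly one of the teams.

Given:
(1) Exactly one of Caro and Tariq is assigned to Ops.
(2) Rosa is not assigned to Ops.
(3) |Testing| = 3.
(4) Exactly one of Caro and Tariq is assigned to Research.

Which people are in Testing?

Testing = {Omar, Rosa, Sven}

From (2): Rosa ∉ Ops.
Suppose Omar ∉ Testing: no assignment then satisfies all the clues, so Omar ∈ Testing.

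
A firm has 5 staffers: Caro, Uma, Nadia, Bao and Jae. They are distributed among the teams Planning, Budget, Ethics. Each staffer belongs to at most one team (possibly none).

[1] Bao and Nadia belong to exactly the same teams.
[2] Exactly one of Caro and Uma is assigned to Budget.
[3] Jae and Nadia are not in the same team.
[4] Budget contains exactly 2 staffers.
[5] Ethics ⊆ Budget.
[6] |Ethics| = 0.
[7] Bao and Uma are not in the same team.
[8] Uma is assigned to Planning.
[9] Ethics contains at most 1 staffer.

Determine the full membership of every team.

From (8): Uma ∈ Planning.
(2) (exactly one): Caro ∈ Budget.
(6): Ethics already has 0, so the rest are out.
(7): Bao ∉ Planning.
(1): Nadia matches Bao: Nadia ∉ Planning.
Suppose Nadia ∈ Budget: no assignment then satisfies all the clues, so Nadia ∉ Budget.

Planning = {Uma}; Budget = {Caro, Jae}; Ethics = {}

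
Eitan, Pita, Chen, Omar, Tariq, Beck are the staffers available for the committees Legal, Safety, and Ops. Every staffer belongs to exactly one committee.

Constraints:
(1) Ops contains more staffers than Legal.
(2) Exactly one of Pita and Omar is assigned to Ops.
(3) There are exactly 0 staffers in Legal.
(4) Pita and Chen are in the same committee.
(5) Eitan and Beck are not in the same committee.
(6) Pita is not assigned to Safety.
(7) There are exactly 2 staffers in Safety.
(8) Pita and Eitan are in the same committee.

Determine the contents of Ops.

Ops = {Chen, Eitan, Pita, Tariq}

From (6): Pita ∉ Safety.
(3): Legal already has 0, so the rest are out.
(4): Chen matches Pita: Chen ∉ Safety.
(8): Eitan matches Pita: Eitan ∉ Safety.
Only one committee left: Eitan ∈ Ops.
Only one committee left: Pita ∈ Ops.
Only one committee left: Chen ∈ Ops.
(2) (exactly one): Omar ∉ Ops.
(5): Beck ∉ Ops.
Only one committee left: Omar ∈ Safety.
Only one committee left: Beck ∈ Safety.
Only one committee left: Tariq ∈ Ops.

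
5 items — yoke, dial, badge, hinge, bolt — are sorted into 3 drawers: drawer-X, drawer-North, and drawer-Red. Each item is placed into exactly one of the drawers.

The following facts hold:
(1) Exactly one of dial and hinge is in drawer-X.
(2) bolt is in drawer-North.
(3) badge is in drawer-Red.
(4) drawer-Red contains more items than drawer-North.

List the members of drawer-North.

drawer-North = {bolt}

From (2): bolt ∈ drawer-North.
From (3): badge ∈ drawer-Red.
Suppose yoke ∈ drawer-North: no assignment then satisfies all the clues, so yoke ∉ drawer-North.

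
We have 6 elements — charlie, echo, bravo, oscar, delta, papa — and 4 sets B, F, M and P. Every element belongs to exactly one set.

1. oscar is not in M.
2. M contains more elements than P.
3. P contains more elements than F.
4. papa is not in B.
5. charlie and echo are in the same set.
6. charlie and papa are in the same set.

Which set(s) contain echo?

echo: M

From (1): oscar ∉ M.
From (4): papa ∉ B.
(6): charlie matches papa: charlie ∉ B.
(5): echo matches charlie: echo ∉ B.
Suppose echo ∈ F: no assignment then satisfies all the clues, so echo ∉ F.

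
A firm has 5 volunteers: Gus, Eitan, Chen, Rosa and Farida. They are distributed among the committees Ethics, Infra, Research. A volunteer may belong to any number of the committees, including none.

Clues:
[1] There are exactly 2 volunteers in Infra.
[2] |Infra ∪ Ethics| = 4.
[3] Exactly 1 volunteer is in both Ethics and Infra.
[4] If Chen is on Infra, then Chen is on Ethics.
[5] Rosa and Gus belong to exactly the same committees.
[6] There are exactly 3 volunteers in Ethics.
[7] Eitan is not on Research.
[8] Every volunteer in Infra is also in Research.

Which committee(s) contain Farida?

Farida: Infra, Research

From (7): Eitan ∉ Research.
(8) contrapositive: Eitan ∉ Infra.
Suppose Farida ∈ Ethics: no assignment then satisfies all the clues, so Farida ∉ Ethics.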